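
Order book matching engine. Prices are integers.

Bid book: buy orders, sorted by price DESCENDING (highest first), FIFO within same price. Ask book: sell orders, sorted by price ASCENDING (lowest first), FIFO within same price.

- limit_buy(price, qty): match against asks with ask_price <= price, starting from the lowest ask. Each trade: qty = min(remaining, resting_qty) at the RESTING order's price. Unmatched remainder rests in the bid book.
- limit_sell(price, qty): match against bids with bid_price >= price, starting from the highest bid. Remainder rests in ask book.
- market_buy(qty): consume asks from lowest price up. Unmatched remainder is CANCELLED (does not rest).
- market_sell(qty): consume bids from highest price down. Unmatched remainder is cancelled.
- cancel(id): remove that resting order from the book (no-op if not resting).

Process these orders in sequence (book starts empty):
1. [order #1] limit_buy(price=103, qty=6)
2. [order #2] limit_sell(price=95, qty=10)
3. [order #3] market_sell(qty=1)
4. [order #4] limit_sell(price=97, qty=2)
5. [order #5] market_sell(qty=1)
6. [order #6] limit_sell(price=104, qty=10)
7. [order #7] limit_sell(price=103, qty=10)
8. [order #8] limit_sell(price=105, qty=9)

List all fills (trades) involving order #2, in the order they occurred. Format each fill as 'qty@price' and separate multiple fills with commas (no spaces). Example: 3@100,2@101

After op 1 [order #1] limit_buy(price=103, qty=6): fills=none; bids=[#1:6@103] asks=[-]
After op 2 [order #2] limit_sell(price=95, qty=10): fills=#1x#2:6@103; bids=[-] asks=[#2:4@95]
After op 3 [order #3] market_sell(qty=1): fills=none; bids=[-] asks=[#2:4@95]
After op 4 [order #4] limit_sell(price=97, qty=2): fills=none; bids=[-] asks=[#2:4@95 #4:2@97]
After op 5 [order #5] market_sell(qty=1): fills=none; bids=[-] asks=[#2:4@95 #4:2@97]
After op 6 [order #6] limit_sell(price=104, qty=10): fills=none; bids=[-] asks=[#2:4@95 #4:2@97 #6:10@104]
After op 7 [order #7] limit_sell(price=103, qty=10): fills=none; bids=[-] asks=[#2:4@95 #4:2@97 #7:10@103 #6:10@104]
After op 8 [order #8] limit_sell(price=105, qty=9): fills=none; bids=[-] asks=[#2:4@95 #4:2@97 #7:10@103 #6:10@104 #8:9@105]

Answer: 6@103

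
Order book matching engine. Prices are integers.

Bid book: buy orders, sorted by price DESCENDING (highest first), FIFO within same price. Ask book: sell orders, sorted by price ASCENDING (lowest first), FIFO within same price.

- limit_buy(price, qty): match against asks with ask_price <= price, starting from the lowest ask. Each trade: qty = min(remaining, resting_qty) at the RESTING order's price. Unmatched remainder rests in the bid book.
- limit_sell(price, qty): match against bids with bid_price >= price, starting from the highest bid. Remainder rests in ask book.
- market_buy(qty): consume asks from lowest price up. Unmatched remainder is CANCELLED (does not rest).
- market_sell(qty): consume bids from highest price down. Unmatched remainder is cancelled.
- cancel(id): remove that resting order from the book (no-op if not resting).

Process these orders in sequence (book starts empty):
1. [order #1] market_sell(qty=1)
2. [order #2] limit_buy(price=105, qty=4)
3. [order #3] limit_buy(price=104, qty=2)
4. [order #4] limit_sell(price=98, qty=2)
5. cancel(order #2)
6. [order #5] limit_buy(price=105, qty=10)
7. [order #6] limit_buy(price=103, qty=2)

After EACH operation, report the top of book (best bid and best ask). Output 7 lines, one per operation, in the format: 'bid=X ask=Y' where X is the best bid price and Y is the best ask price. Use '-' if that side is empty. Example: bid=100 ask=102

Answer: bid=- ask=-
bid=105 ask=-
bid=105 ask=-
bid=105 ask=-
bid=104 ask=-
bid=105 ask=-
bid=105 ask=-

Derivation:
After op 1 [order #1] market_sell(qty=1): fills=none; bids=[-] asks=[-]
After op 2 [order #2] limit_buy(price=105, qty=4): fills=none; bids=[#2:4@105] asks=[-]
After op 3 [order #3] limit_buy(price=104, qty=2): fills=none; bids=[#2:4@105 #3:2@104] asks=[-]
After op 4 [order #4] limit_sell(price=98, qty=2): fills=#2x#4:2@105; bids=[#2:2@105 #3:2@104] asks=[-]
After op 5 cancel(order #2): fills=none; bids=[#3:2@104] asks=[-]
After op 6 [order #5] limit_buy(price=105, qty=10): fills=none; bids=[#5:10@105 #3:2@104] asks=[-]
After op 7 [order #6] limit_buy(price=103, qty=2): fills=none; bids=[#5:10@105 #3:2@104 #6:2@103] asks=[-]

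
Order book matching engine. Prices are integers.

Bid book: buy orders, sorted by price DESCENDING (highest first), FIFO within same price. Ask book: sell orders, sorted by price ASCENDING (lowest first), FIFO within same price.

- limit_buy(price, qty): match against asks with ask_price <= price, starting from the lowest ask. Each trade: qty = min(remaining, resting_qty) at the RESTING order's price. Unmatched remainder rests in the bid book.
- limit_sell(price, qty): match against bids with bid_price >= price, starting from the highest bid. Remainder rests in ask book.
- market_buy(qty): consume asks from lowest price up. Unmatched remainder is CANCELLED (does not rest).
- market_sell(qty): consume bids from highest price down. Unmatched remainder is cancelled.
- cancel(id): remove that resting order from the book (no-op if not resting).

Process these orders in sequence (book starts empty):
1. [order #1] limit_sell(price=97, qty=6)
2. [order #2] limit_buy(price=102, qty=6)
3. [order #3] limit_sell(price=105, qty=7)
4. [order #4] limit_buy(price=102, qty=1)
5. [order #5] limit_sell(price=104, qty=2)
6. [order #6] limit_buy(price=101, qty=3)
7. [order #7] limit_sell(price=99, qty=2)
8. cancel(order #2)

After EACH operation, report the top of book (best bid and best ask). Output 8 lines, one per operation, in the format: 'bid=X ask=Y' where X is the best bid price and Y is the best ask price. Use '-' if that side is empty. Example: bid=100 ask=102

After op 1 [order #1] limit_sell(price=97, qty=6): fills=none; bids=[-] asks=[#1:6@97]
After op 2 [order #2] limit_buy(price=102, qty=6): fills=#2x#1:6@97; bids=[-] asks=[-]
After op 3 [order #3] limit_sell(price=105, qty=7): fills=none; bids=[-] asks=[#3:7@105]
After op 4 [order #4] limit_buy(price=102, qty=1): fills=none; bids=[#4:1@102] asks=[#3:7@105]
After op 5 [order #5] limit_sell(price=104, qty=2): fills=none; bids=[#4:1@102] asks=[#5:2@104 #3:7@105]
After op 6 [order #6] limit_buy(price=101, qty=3): fills=none; bids=[#4:1@102 #6:3@101] asks=[#5:2@104 #3:7@105]
After op 7 [order #7] limit_sell(price=99, qty=2): fills=#4x#7:1@102 #6x#7:1@101; bids=[#6:2@101] asks=[#5:2@104 #3:7@105]
After op 8 cancel(order #2): fills=none; bids=[#6:2@101] asks=[#5:2@104 #3:7@105]

Answer: bid=- ask=97
bid=- ask=-
bid=- ask=105
bid=102 ask=105
bid=102 ask=104
bid=102 ask=104
bid=101 ask=104
bid=101 ask=104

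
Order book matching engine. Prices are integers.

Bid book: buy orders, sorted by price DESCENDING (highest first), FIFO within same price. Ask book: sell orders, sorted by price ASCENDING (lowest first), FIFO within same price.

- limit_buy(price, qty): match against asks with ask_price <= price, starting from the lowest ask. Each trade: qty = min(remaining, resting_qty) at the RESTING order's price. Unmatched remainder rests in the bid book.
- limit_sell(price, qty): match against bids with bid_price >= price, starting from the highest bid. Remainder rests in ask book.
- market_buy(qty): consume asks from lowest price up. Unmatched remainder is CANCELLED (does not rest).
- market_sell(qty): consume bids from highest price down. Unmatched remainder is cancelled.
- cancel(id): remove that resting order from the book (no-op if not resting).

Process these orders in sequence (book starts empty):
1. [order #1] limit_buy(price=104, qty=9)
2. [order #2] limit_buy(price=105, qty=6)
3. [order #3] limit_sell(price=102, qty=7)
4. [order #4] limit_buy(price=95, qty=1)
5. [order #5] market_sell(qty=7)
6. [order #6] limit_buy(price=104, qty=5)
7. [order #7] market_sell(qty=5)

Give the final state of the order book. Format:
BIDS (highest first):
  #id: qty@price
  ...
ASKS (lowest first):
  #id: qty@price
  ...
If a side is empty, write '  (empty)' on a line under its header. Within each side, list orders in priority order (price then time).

After op 1 [order #1] limit_buy(price=104, qty=9): fills=none; bids=[#1:9@104] asks=[-]
After op 2 [order #2] limit_buy(price=105, qty=6): fills=none; bids=[#2:6@105 #1:9@104] asks=[-]
After op 3 [order #3] limit_sell(price=102, qty=7): fills=#2x#3:6@105 #1x#3:1@104; bids=[#1:8@104] asks=[-]
After op 4 [order #4] limit_buy(price=95, qty=1): fills=none; bids=[#1:8@104 #4:1@95] asks=[-]
After op 5 [order #5] market_sell(qty=7): fills=#1x#5:7@104; bids=[#1:1@104 #4:1@95] asks=[-]
After op 6 [order #6] limit_buy(price=104, qty=5): fills=none; bids=[#1:1@104 #6:5@104 #4:1@95] asks=[-]
After op 7 [order #7] market_sell(qty=5): fills=#1x#7:1@104 #6x#7:4@104; bids=[#6:1@104 #4:1@95] asks=[-]

Answer: BIDS (highest first):
  #6: 1@104
  #4: 1@95
ASKS (lowest first):
  (empty)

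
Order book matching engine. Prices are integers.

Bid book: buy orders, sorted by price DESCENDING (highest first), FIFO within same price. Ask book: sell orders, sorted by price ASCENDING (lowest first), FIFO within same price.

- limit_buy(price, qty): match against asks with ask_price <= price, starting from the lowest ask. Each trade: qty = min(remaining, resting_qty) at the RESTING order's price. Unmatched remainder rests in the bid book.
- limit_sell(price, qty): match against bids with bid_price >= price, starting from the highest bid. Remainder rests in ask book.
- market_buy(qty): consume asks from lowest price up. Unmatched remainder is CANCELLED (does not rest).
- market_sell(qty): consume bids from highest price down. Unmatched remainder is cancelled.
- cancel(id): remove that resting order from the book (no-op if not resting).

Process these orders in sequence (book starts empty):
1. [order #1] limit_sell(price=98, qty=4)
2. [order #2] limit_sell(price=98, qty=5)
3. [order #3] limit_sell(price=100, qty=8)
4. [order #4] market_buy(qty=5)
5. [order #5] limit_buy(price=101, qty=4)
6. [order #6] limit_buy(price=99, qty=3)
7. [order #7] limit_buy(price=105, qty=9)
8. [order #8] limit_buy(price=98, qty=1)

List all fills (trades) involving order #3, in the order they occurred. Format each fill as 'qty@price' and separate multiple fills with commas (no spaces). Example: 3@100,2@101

After op 1 [order #1] limit_sell(price=98, qty=4): fills=none; bids=[-] asks=[#1:4@98]
After op 2 [order #2] limit_sell(price=98, qty=5): fills=none; bids=[-] asks=[#1:4@98 #2:5@98]
After op 3 [order #3] limit_sell(price=100, qty=8): fills=none; bids=[-] asks=[#1:4@98 #2:5@98 #3:8@100]
After op 4 [order #4] market_buy(qty=5): fills=#4x#1:4@98 #4x#2:1@98; bids=[-] asks=[#2:4@98 #3:8@100]
After op 5 [order #5] limit_buy(price=101, qty=4): fills=#5x#2:4@98; bids=[-] asks=[#3:8@100]
After op 6 [order #6] limit_buy(price=99, qty=3): fills=none; bids=[#6:3@99] asks=[#3:8@100]
After op 7 [order #7] limit_buy(price=105, qty=9): fills=#7x#3:8@100; bids=[#7:1@105 #6:3@99] asks=[-]
After op 8 [order #8] limit_buy(price=98, qty=1): fills=none; bids=[#7:1@105 #6:3@99 #8:1@98] asks=[-]

Answer: 8@100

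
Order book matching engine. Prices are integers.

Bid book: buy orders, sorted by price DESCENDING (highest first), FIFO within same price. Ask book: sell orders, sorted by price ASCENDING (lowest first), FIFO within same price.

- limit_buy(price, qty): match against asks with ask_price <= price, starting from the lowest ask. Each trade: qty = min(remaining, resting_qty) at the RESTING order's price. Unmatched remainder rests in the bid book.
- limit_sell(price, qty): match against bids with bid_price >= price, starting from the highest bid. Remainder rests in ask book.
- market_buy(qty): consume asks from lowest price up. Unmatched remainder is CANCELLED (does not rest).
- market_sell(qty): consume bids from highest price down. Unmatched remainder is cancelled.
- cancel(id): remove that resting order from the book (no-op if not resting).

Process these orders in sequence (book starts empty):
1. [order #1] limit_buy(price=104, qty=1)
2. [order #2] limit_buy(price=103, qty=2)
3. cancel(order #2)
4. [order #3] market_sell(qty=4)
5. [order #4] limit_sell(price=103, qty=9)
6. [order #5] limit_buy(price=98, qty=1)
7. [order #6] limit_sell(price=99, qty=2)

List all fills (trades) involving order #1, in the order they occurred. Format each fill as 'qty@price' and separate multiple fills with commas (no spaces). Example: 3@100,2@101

After op 1 [order #1] limit_buy(price=104, qty=1): fills=none; bids=[#1:1@104] asks=[-]
After op 2 [order #2] limit_buy(price=103, qty=2): fills=none; bids=[#1:1@104 #2:2@103] asks=[-]
After op 3 cancel(order #2): fills=none; bids=[#1:1@104] asks=[-]
After op 4 [order #3] market_sell(qty=4): fills=#1x#3:1@104; bids=[-] asks=[-]
After op 5 [order #4] limit_sell(price=103, qty=9): fills=none; bids=[-] asks=[#4:9@103]
After op 6 [order #5] limit_buy(price=98, qty=1): fills=none; bids=[#5:1@98] asks=[#4:9@103]
After op 7 [order #6] limit_sell(price=99, qty=2): fills=none; bids=[#5:1@98] asks=[#6:2@99 #4:9@103]

Answer: 1@104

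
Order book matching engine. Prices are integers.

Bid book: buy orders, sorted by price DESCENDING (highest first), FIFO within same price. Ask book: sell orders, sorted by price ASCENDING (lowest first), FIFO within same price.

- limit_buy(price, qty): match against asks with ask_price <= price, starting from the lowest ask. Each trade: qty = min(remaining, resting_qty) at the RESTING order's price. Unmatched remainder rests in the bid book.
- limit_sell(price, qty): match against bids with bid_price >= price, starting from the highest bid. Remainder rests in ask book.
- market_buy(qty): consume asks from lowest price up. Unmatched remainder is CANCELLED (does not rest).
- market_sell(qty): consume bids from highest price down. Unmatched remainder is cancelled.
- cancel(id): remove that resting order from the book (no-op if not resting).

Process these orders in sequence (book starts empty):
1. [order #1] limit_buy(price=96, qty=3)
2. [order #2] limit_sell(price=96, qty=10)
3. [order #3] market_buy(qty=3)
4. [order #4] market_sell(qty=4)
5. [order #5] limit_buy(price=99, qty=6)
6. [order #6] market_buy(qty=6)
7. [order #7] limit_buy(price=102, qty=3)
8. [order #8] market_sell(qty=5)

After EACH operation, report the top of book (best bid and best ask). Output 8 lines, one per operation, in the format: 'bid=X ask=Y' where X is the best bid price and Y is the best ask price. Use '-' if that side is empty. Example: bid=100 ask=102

After op 1 [order #1] limit_buy(price=96, qty=3): fills=none; bids=[#1:3@96] asks=[-]
After op 2 [order #2] limit_sell(price=96, qty=10): fills=#1x#2:3@96; bids=[-] asks=[#2:7@96]
After op 3 [order #3] market_buy(qty=3): fills=#3x#2:3@96; bids=[-] asks=[#2:4@96]
After op 4 [order #4] market_sell(qty=4): fills=none; bids=[-] asks=[#2:4@96]
After op 5 [order #5] limit_buy(price=99, qty=6): fills=#5x#2:4@96; bids=[#5:2@99] asks=[-]
After op 6 [order #6] market_buy(qty=6): fills=none; bids=[#5:2@99] asks=[-]
After op 7 [order #7] limit_buy(price=102, qty=3): fills=none; bids=[#7:3@102 #5:2@99] asks=[-]
After op 8 [order #8] market_sell(qty=5): fills=#7x#8:3@102 #5x#8:2@99; bids=[-] asks=[-]

Answer: bid=96 ask=-
bid=- ask=96
bid=- ask=96
bid=- ask=96
bid=99 ask=-
bid=99 ask=-
bid=102 ask=-
bid=- ask=-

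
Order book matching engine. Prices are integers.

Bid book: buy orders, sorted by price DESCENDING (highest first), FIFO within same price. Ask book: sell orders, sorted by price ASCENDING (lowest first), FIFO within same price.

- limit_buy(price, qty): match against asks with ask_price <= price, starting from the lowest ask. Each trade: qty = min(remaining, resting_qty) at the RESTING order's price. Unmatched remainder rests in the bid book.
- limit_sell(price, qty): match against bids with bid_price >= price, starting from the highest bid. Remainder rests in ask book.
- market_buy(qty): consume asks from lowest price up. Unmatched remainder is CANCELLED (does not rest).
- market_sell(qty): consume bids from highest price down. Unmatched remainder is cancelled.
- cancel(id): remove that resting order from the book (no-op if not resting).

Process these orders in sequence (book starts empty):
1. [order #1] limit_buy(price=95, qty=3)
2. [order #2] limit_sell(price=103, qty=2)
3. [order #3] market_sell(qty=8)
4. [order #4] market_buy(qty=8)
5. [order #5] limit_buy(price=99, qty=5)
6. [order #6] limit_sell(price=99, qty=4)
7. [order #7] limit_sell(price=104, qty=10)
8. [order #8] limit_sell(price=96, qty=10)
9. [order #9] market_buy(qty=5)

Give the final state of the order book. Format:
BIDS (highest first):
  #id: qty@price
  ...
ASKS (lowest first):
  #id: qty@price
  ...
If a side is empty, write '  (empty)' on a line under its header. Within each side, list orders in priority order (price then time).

After op 1 [order #1] limit_buy(price=95, qty=3): fills=none; bids=[#1:3@95] asks=[-]
After op 2 [order #2] limit_sell(price=103, qty=2): fills=none; bids=[#1:3@95] asks=[#2:2@103]
After op 3 [order #3] market_sell(qty=8): fills=#1x#3:3@95; bids=[-] asks=[#2:2@103]
After op 4 [order #4] market_buy(qty=8): fills=#4x#2:2@103; bids=[-] asks=[-]
After op 5 [order #5] limit_buy(price=99, qty=5): fills=none; bids=[#5:5@99] asks=[-]
After op 6 [order #6] limit_sell(price=99, qty=4): fills=#5x#6:4@99; bids=[#5:1@99] asks=[-]
After op 7 [order #7] limit_sell(price=104, qty=10): fills=none; bids=[#5:1@99] asks=[#7:10@104]
After op 8 [order #8] limit_sell(price=96, qty=10): fills=#5x#8:1@99; bids=[-] asks=[#8:9@96 #7:10@104]
After op 9 [order #9] market_buy(qty=5): fills=#9x#8:5@96; bids=[-] asks=[#8:4@96 #7:10@104]

Answer: BIDS (highest first):
  (empty)
ASKS (lowest first):
  #8: 4@96
  #7: 10@104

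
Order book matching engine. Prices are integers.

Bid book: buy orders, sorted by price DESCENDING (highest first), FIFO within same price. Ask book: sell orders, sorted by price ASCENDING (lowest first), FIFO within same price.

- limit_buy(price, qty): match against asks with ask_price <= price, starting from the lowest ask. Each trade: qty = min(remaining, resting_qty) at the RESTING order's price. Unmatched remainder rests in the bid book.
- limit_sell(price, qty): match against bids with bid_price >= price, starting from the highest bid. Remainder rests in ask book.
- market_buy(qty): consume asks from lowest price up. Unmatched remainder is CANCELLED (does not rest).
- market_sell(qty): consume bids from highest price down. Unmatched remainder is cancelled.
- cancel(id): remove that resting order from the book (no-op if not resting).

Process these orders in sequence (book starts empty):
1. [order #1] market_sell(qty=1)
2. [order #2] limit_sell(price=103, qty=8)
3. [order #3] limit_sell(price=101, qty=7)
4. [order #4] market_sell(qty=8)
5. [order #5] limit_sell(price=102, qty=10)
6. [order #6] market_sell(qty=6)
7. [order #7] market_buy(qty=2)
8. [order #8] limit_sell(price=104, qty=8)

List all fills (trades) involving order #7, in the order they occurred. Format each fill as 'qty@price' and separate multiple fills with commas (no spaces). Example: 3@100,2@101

After op 1 [order #1] market_sell(qty=1): fills=none; bids=[-] asks=[-]
After op 2 [order #2] limit_sell(price=103, qty=8): fills=none; bids=[-] asks=[#2:8@103]
After op 3 [order #3] limit_sell(price=101, qty=7): fills=none; bids=[-] asks=[#3:7@101 #2:8@103]
After op 4 [order #4] market_sell(qty=8): fills=none; bids=[-] asks=[#3:7@101 #2:8@103]
After op 5 [order #5] limit_sell(price=102, qty=10): fills=none; bids=[-] asks=[#3:7@101 #5:10@102 #2:8@103]
After op 6 [order #6] market_sell(qty=6): fills=none; bids=[-] asks=[#3:7@101 #5:10@102 #2:8@103]
After op 7 [order #7] market_buy(qty=2): fills=#7x#3:2@101; bids=[-] asks=[#3:5@101 #5:10@102 #2:8@103]
After op 8 [order #8] limit_sell(price=104, qty=8): fills=none; bids=[-] asks=[#3:5@101 #5:10@102 #2:8@103 #8:8@104]

Answer: 2@101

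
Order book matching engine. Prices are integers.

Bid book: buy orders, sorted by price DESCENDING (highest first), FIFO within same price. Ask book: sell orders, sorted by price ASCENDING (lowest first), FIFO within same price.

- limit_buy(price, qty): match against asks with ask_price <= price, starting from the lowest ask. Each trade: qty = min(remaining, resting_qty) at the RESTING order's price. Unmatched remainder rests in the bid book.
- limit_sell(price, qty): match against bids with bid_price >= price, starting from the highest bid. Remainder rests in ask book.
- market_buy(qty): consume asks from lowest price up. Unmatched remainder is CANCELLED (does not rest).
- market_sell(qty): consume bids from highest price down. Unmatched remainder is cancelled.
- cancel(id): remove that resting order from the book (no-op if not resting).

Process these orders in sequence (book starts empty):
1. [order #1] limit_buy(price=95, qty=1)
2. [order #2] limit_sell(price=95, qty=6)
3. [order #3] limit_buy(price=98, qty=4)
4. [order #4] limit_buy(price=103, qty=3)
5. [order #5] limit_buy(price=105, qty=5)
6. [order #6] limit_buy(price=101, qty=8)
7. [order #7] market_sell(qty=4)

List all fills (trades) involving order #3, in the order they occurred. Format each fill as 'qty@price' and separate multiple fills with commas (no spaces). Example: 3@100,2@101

Answer: 4@95

Derivation:
After op 1 [order #1] limit_buy(price=95, qty=1): fills=none; bids=[#1:1@95] asks=[-]
After op 2 [order #2] limit_sell(price=95, qty=6): fills=#1x#2:1@95; bids=[-] asks=[#2:5@95]
After op 3 [order #3] limit_buy(price=98, qty=4): fills=#3x#2:4@95; bids=[-] asks=[#2:1@95]
After op 4 [order #4] limit_buy(price=103, qty=3): fills=#4x#2:1@95; bids=[#4:2@103] asks=[-]
After op 5 [order #5] limit_buy(price=105, qty=5): fills=none; bids=[#5:5@105 #4:2@103] asks=[-]
After op 6 [order #6] limit_buy(price=101, qty=8): fills=none; bids=[#5:5@105 #4:2@103 #6:8@101] asks=[-]
After op 7 [order #7] market_sell(qty=4): fills=#5x#7:4@105; bids=[#5:1@105 #4:2@103 #6:8@101] asks=[-]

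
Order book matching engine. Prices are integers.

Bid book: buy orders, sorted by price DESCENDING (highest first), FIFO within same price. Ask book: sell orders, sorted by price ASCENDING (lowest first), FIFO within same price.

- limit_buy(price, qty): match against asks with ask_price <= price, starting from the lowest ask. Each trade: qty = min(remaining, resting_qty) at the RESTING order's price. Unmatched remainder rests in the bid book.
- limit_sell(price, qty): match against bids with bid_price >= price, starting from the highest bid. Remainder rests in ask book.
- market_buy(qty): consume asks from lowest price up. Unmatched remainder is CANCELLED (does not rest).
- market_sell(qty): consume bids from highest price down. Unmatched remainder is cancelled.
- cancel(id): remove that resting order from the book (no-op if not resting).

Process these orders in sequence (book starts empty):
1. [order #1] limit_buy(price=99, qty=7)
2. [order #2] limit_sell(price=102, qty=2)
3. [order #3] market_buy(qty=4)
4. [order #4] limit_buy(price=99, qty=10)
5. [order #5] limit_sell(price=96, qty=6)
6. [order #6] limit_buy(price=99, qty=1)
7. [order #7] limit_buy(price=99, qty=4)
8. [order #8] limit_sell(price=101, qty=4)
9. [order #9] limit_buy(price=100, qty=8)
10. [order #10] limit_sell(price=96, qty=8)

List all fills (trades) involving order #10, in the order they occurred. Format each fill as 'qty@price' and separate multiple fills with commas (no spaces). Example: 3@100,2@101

After op 1 [order #1] limit_buy(price=99, qty=7): fills=none; bids=[#1:7@99] asks=[-]
After op 2 [order #2] limit_sell(price=102, qty=2): fills=none; bids=[#1:7@99] asks=[#2:2@102]
After op 3 [order #3] market_buy(qty=4): fills=#3x#2:2@102; bids=[#1:7@99] asks=[-]
After op 4 [order #4] limit_buy(price=99, qty=10): fills=none; bids=[#1:7@99 #4:10@99] asks=[-]
After op 5 [order #5] limit_sell(price=96, qty=6): fills=#1x#5:6@99; bids=[#1:1@99 #4:10@99] asks=[-]
After op 6 [order #6] limit_buy(price=99, qty=1): fills=none; bids=[#1:1@99 #4:10@99 #6:1@99] asks=[-]
After op 7 [order #7] limit_buy(price=99, qty=4): fills=none; bids=[#1:1@99 #4:10@99 #6:1@99 #7:4@99] asks=[-]
After op 8 [order #8] limit_sell(price=101, qty=4): fills=none; bids=[#1:1@99 #4:10@99 #6:1@99 #7:4@99] asks=[#8:4@101]
After op 9 [order #9] limit_buy(price=100, qty=8): fills=none; bids=[#9:8@100 #1:1@99 #4:10@99 #6:1@99 #7:4@99] asks=[#8:4@101]
After op 10 [order #10] limit_sell(price=96, qty=8): fills=#9x#10:8@100; bids=[#1:1@99 #4:10@99 #6:1@99 #7:4@99] asks=[#8:4@101]

Answer: 8@100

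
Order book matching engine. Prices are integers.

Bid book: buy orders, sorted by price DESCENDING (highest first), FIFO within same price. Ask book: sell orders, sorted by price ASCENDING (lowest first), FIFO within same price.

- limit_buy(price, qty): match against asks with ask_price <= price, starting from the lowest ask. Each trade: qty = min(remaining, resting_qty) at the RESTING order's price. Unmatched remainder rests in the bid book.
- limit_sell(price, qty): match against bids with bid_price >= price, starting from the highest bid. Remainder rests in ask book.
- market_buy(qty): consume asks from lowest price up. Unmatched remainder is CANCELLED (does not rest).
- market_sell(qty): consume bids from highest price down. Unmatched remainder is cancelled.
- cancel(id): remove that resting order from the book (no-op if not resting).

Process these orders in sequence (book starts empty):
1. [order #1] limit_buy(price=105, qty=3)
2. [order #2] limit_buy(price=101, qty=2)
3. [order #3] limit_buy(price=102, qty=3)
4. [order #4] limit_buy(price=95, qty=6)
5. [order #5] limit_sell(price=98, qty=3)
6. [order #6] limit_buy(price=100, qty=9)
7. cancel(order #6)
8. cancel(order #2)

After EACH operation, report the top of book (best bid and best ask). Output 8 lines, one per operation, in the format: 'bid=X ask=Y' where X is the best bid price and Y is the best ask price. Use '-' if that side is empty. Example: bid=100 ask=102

After op 1 [order #1] limit_buy(price=105, qty=3): fills=none; bids=[#1:3@105] asks=[-]
After op 2 [order #2] limit_buy(price=101, qty=2): fills=none; bids=[#1:3@105 #2:2@101] asks=[-]
After op 3 [order #3] limit_buy(price=102, qty=3): fills=none; bids=[#1:3@105 #3:3@102 #2:2@101] asks=[-]
After op 4 [order #4] limit_buy(price=95, qty=6): fills=none; bids=[#1:3@105 #3:3@102 #2:2@101 #4:6@95] asks=[-]
After op 5 [order #5] limit_sell(price=98, qty=3): fills=#1x#5:3@105; bids=[#3:3@102 #2:2@101 #4:6@95] asks=[-]
After op 6 [order #6] limit_buy(price=100, qty=9): fills=none; bids=[#3:3@102 #2:2@101 #6:9@100 #4:6@95] asks=[-]
After op 7 cancel(order #6): fills=none; bids=[#3:3@102 #2:2@101 #4:6@95] asks=[-]
After op 8 cancel(order #2): fills=none; bids=[#3:3@102 #4:6@95] asks=[-]

Answer: bid=105 ask=-
bid=105 ask=-
bid=105 ask=-
bid=105 ask=-
bid=102 ask=-
bid=102 ask=-
bid=102 ask=-
bid=102 ask=-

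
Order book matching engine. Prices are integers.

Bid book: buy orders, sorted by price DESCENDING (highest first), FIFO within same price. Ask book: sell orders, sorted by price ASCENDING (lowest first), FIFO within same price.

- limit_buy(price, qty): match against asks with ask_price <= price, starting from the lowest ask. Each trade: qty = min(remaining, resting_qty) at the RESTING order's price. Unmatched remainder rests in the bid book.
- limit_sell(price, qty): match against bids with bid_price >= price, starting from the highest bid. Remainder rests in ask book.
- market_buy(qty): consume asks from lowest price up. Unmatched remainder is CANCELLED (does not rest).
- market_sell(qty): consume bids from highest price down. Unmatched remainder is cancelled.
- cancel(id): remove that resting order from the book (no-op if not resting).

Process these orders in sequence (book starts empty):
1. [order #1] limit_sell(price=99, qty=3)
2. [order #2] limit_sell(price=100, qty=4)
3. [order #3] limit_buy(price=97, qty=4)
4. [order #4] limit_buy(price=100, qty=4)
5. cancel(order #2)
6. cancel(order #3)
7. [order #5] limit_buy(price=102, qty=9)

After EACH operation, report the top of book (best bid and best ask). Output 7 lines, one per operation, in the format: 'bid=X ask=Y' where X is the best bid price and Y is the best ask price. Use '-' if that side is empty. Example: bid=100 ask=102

After op 1 [order #1] limit_sell(price=99, qty=3): fills=none; bids=[-] asks=[#1:3@99]
After op 2 [order #2] limit_sell(price=100, qty=4): fills=none; bids=[-] asks=[#1:3@99 #2:4@100]
After op 3 [order #3] limit_buy(price=97, qty=4): fills=none; bids=[#3:4@97] asks=[#1:3@99 #2:4@100]
After op 4 [order #4] limit_buy(price=100, qty=4): fills=#4x#1:3@99 #4x#2:1@100; bids=[#3:4@97] asks=[#2:3@100]
After op 5 cancel(order #2): fills=none; bids=[#3:4@97] asks=[-]
After op 6 cancel(order #3): fills=none; bids=[-] asks=[-]
After op 7 [order #5] limit_buy(price=102, qty=9): fills=none; bids=[#5:9@102] asks=[-]

Answer: bid=- ask=99
bid=- ask=99
bid=97 ask=99
bid=97 ask=100
bid=97 ask=-
bid=- ask=-
bid=102 ask=-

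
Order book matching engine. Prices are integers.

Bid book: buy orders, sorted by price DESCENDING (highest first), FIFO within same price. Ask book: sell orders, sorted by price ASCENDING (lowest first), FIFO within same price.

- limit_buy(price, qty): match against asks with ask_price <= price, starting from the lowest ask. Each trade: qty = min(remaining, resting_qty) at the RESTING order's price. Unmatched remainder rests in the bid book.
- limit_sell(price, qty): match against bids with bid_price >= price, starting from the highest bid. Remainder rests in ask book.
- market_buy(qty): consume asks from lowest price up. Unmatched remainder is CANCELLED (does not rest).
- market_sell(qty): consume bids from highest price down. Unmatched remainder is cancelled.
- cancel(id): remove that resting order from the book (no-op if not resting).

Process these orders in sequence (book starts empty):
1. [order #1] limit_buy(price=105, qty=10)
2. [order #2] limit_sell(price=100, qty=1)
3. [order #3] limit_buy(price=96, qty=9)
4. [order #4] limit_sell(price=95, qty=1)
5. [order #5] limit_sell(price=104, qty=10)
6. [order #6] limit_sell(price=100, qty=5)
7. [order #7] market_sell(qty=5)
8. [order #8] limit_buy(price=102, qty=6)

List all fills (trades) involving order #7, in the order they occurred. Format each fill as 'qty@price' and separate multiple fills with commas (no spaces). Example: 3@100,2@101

Answer: 5@96

Derivation:
After op 1 [order #1] limit_buy(price=105, qty=10): fills=none; bids=[#1:10@105] asks=[-]
After op 2 [order #2] limit_sell(price=100, qty=1): fills=#1x#2:1@105; bids=[#1:9@105] asks=[-]
After op 3 [order #3] limit_buy(price=96, qty=9): fills=none; bids=[#1:9@105 #3:9@96] asks=[-]
After op 4 [order #4] limit_sell(price=95, qty=1): fills=#1x#4:1@105; bids=[#1:8@105 #3:9@96] asks=[-]
After op 5 [order #5] limit_sell(price=104, qty=10): fills=#1x#5:8@105; bids=[#3:9@96] asks=[#5:2@104]
After op 6 [order #6] limit_sell(price=100, qty=5): fills=none; bids=[#3:9@96] asks=[#6:5@100 #5:2@104]
After op 7 [order #7] market_sell(qty=5): fills=#3x#7:5@96; bids=[#3:4@96] asks=[#6:5@100 #5:2@104]
After op 8 [order #8] limit_buy(price=102, qty=6): fills=#8x#6:5@100; bids=[#8:1@102 #3:4@96] asks=[#5:2@104]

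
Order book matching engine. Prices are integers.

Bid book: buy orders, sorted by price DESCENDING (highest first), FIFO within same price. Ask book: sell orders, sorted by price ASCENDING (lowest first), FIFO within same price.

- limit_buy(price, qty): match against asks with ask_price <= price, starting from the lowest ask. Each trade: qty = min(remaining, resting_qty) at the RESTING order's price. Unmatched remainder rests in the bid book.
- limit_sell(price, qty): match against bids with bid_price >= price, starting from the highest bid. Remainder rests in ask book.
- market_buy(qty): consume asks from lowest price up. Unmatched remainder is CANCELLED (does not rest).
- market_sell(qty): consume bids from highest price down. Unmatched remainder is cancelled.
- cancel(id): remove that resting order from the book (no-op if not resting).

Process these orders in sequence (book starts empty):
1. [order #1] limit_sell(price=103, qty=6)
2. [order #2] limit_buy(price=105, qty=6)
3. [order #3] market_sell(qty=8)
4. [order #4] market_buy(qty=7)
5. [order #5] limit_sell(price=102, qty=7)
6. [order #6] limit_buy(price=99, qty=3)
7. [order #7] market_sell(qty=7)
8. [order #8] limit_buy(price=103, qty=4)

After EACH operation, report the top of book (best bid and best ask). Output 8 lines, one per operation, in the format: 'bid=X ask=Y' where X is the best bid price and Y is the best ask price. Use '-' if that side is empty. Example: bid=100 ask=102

After op 1 [order #1] limit_sell(price=103, qty=6): fills=none; bids=[-] asks=[#1:6@103]
After op 2 [order #2] limit_buy(price=105, qty=6): fills=#2x#1:6@103; bids=[-] asks=[-]
After op 3 [order #3] market_sell(qty=8): fills=none; bids=[-] asks=[-]
After op 4 [order #4] market_buy(qty=7): fills=none; bids=[-] asks=[-]
After op 5 [order #5] limit_sell(price=102, qty=7): fills=none; bids=[-] asks=[#5:7@102]
After op 6 [order #6] limit_buy(price=99, qty=3): fills=none; bids=[#6:3@99] asks=[#5:7@102]
After op 7 [order #7] market_sell(qty=7): fills=#6x#7:3@99; bids=[-] asks=[#5:7@102]
After op 8 [order #8] limit_buy(price=103, qty=4): fills=#8x#5:4@102; bids=[-] asks=[#5:3@102]

Answer: bid=- ask=103
bid=- ask=-
bid=- ask=-
bid=- ask=-
bid=- ask=102
bid=99 ask=102
bid=- ask=102
bid=- ask=102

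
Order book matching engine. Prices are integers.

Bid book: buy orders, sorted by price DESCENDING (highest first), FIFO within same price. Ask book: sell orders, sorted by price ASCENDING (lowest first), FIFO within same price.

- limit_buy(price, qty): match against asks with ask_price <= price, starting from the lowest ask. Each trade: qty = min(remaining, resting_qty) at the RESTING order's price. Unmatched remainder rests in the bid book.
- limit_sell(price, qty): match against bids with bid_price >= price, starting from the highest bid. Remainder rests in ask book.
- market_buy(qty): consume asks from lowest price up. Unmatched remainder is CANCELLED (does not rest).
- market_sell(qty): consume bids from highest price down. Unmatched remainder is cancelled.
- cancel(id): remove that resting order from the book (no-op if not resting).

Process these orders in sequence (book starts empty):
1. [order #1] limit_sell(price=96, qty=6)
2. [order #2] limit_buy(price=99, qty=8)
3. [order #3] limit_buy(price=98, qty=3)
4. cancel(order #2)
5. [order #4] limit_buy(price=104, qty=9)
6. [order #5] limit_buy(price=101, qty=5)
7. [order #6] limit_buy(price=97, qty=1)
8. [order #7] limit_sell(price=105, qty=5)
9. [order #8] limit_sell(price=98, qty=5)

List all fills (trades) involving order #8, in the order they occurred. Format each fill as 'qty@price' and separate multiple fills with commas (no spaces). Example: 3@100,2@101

After op 1 [order #1] limit_sell(price=96, qty=6): fills=none; bids=[-] asks=[#1:6@96]
After op 2 [order #2] limit_buy(price=99, qty=8): fills=#2x#1:6@96; bids=[#2:2@99] asks=[-]
After op 3 [order #3] limit_buy(price=98, qty=3): fills=none; bids=[#2:2@99 #3:3@98] asks=[-]
After op 4 cancel(order #2): fills=none; bids=[#3:3@98] asks=[-]
After op 5 [order #4] limit_buy(price=104, qty=9): fills=none; bids=[#4:9@104 #3:3@98] asks=[-]
After op 6 [order #5] limit_buy(price=101, qty=5): fills=none; bids=[#4:9@104 #5:5@101 #3:3@98] asks=[-]
After op 7 [order #6] limit_buy(price=97, qty=1): fills=none; bids=[#4:9@104 #5:5@101 #3:3@98 #6:1@97] asks=[-]
After op 8 [order #7] limit_sell(price=105, qty=5): fills=none; bids=[#4:9@104 #5:5@101 #3:3@98 #6:1@97] asks=[#7:5@105]
After op 9 [order #8] limit_sell(price=98, qty=5): fills=#4x#8:5@104; bids=[#4:4@104 #5:5@101 #3:3@98 #6:1@97] asks=[#7:5@105]

Answer: 5@104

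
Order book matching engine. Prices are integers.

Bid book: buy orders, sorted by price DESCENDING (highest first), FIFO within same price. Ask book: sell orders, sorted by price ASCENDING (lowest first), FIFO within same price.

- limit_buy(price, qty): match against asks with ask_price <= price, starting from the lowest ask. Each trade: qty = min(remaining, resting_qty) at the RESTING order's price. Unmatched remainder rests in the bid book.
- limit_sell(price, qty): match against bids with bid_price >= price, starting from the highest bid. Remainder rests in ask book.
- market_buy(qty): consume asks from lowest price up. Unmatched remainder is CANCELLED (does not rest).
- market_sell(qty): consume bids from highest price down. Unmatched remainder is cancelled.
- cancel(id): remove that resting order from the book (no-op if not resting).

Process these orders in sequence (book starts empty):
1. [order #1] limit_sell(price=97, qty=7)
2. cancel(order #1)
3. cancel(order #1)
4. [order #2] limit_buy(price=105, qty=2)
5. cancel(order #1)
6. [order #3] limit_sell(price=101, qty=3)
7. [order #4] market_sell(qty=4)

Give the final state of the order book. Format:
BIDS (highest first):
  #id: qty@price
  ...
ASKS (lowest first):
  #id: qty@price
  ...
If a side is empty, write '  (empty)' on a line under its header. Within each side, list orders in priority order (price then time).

After op 1 [order #1] limit_sell(price=97, qty=7): fills=none; bids=[-] asks=[#1:7@97]
After op 2 cancel(order #1): fills=none; bids=[-] asks=[-]
After op 3 cancel(order #1): fills=none; bids=[-] asks=[-]
After op 4 [order #2] limit_buy(price=105, qty=2): fills=none; bids=[#2:2@105] asks=[-]
After op 5 cancel(order #1): fills=none; bids=[#2:2@105] asks=[-]
After op 6 [order #3] limit_sell(price=101, qty=3): fills=#2x#3:2@105; bids=[-] asks=[#3:1@101]
After op 7 [order #4] market_sell(qty=4): fills=none; bids=[-] asks=[#3:1@101]

Answer: BIDS (highest first):
  (empty)
ASKS (lowest first):
  #3: 1@101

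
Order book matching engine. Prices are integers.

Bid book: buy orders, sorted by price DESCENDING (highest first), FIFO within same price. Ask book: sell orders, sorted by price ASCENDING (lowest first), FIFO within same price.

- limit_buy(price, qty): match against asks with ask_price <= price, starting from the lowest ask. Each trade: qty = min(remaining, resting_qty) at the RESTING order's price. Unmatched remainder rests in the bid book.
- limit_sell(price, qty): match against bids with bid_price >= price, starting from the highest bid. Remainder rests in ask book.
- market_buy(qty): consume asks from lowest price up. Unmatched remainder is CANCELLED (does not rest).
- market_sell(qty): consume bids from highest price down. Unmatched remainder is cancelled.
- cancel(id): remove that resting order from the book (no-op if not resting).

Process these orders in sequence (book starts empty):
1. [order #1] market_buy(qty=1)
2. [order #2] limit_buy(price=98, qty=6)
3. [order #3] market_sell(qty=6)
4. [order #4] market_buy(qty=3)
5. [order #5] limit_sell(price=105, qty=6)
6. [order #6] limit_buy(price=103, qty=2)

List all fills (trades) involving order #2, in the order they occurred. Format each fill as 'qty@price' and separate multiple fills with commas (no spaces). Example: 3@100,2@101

After op 1 [order #1] market_buy(qty=1): fills=none; bids=[-] asks=[-]
After op 2 [order #2] limit_buy(price=98, qty=6): fills=none; bids=[#2:6@98] asks=[-]
After op 3 [order #3] market_sell(qty=6): fills=#2x#3:6@98; bids=[-] asks=[-]
After op 4 [order #4] market_buy(qty=3): fills=none; bids=[-] asks=[-]
After op 5 [order #5] limit_sell(price=105, qty=6): fills=none; bids=[-] asks=[#5:6@105]
After op 6 [order #6] limit_buy(price=103, qty=2): fills=none; bids=[#6:2@103] asks=[#5:6@105]

Answer: 6@98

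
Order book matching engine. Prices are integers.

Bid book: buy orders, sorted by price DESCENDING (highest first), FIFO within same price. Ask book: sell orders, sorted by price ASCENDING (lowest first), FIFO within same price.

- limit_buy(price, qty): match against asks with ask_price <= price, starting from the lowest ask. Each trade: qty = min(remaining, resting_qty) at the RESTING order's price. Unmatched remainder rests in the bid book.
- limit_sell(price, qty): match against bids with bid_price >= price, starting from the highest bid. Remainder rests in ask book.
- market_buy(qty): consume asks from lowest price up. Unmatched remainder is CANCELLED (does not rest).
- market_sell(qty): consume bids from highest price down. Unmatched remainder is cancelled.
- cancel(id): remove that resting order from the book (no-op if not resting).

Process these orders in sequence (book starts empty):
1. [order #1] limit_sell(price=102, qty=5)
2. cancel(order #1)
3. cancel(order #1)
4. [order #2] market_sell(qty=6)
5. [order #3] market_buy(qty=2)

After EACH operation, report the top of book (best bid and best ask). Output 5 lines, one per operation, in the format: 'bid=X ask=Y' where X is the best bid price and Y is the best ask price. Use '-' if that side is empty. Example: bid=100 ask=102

After op 1 [order #1] limit_sell(price=102, qty=5): fills=none; bids=[-] asks=[#1:5@102]
After op 2 cancel(order #1): fills=none; bids=[-] asks=[-]
After op 3 cancel(order #1): fills=none; bids=[-] asks=[-]
After op 4 [order #2] market_sell(qty=6): fills=none; bids=[-] asks=[-]
After op 5 [order #3] market_buy(qty=2): fills=none; bids=[-] asks=[-]

Answer: bid=- ask=102
bid=- ask=-
bid=- ask=-
bid=- ask=-
bid=- ask=-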